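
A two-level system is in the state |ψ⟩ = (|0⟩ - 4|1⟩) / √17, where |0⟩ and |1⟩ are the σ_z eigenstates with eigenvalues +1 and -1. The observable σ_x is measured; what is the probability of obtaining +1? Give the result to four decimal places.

|+x⟩ = (|0⟩ + |1⟩)/√2, so ⟨+x|ψ⟩ = (-3) / (√2·√17).
P = |-3|² / 34 = 9/34.

0.2647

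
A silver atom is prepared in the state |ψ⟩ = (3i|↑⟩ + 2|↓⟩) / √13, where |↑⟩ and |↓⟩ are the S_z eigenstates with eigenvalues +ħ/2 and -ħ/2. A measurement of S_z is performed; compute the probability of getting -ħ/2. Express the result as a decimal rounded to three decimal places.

0.308

The -ħ/2 outcome corresponds to |↓⟩. Its amplitude in |ψ⟩ is 2/√13.
P = |2|² / 13 = 4/13.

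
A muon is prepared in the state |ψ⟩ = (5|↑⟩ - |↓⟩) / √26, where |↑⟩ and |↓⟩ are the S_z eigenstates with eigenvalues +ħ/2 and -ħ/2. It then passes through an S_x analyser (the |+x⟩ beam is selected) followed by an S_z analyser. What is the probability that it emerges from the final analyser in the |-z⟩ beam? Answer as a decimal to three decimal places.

0.154

First analyser (S_x): P(|+x⟩) = |⟨+x|ψ⟩|² = 16/52.
After stage 1 the state is |+x⟩; P(|-z⟩) = |⟨-z|+x⟩|² = 1/2.
Joint probability = 16/52 × 1/2 = 0.154.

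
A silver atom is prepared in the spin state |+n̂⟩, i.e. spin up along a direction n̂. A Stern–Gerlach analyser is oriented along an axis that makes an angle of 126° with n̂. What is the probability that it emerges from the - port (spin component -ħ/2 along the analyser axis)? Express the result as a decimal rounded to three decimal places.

For spin-½, the probability of finding spin-up along an axis at angle θ to the initial spin direction is cos²(θ/2); spin-down is sin²(θ/2).
θ = 126°, so P = sin²(63°) ≈ 0.794.

0.794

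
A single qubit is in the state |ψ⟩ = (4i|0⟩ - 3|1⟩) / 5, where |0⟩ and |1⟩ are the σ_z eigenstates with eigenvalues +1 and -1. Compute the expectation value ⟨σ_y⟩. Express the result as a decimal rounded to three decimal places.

0.960

⟨σ_y⟩ = 2 Im(a* b)/(|a|²+|b|²) with a = 4i, b = -3.
a* b = 12i, so ⟨σ_y⟩ = 24/25.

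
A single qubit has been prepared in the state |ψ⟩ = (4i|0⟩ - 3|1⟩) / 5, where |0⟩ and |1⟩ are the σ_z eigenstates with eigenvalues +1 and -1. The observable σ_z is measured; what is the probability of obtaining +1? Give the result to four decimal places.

0.6400

The +1 outcome corresponds to |0⟩. Its amplitude in |ψ⟩ is 4i/5.
P = |4i|² / 25 = 16/25.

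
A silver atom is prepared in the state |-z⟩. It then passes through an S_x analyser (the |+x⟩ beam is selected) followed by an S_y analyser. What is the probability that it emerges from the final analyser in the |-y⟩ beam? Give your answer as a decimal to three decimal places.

First analyser (S_x): from |-z⟩, P(|+x⟩) = 1/2.
After stage 1 the state is |+x⟩; P(|-y⟩) = |⟨-y|+x⟩|² = 1/2.
Joint probability = 1/2 × 1/2 = 0.250.

0.250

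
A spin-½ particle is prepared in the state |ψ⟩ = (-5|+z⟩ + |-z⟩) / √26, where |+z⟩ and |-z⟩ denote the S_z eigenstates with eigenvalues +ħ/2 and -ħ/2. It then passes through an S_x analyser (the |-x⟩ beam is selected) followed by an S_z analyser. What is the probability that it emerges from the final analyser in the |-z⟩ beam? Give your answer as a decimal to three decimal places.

0.346

First analyser (S_x): P(|-x⟩) = |⟨-x|ψ⟩|² = 36/52.
After stage 1 the state is |-x⟩; P(|-z⟩) = |⟨-z|-x⟩|² = 1/2.
Joint probability = 36/52 × 1/2 = 0.346.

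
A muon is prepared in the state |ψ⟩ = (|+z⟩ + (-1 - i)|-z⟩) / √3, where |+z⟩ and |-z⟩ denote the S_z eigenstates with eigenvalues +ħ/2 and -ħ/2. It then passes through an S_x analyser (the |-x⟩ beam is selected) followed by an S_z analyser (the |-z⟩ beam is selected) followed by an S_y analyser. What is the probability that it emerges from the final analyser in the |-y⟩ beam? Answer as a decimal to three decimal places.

First analyser (S_x): P(|-x⟩) = |⟨-x|ψ⟩|² = 5/6.
After stage 1 the state is |-x⟩; P(|-z⟩) = |⟨-z|-x⟩|² = 1/2.
After stage 2 the state is |-z⟩; P(|-y⟩) = |⟨-y|-z⟩|² = 1/2.
Joint probability = 5/6 × 1/2 × 1/2 = 0.208.

0.208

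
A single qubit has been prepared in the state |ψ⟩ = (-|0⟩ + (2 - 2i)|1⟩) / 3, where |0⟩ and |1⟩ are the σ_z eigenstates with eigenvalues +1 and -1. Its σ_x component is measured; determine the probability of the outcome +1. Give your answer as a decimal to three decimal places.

|+x⟩ = (|0⟩ + |1⟩)/√2, so ⟨+x|ψ⟩ = (1 - 2i) / (√2·3).
P = |1 - 2i|² / 18 = 5/18.

0.278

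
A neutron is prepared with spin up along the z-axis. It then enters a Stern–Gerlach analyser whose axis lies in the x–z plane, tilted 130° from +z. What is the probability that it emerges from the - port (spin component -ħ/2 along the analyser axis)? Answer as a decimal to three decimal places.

For spin-½, the probability of finding spin-up along an axis at angle θ to the initial spin direction is cos²(θ/2); spin-down is sin²(θ/2).
θ = 130°, so P = sin²(65°) ≈ 0.821.

0.821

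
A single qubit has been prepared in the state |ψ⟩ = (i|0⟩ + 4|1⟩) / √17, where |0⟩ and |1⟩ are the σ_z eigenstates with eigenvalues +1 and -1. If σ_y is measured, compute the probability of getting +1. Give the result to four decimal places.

0.2647

|+y⟩ = (|0⟩ + i|1⟩)/√2, so ⟨+y|ψ⟩ = (-3i) / (√2·√17).
P = |-3i|² / 34 = 9/34.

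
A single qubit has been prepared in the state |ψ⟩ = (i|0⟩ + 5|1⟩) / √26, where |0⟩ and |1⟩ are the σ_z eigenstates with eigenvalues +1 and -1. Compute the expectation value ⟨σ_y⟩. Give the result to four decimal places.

⟨σ_y⟩ = 2 Im(a* b)/(|a|²+|b|²) with a = i, b = 5.
a* b = -5i, so ⟨σ_y⟩ = -10/26.

-0.3846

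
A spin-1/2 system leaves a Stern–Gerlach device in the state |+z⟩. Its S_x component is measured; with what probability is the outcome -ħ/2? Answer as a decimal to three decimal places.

0.500

In the S_z basis, |+z⟩ = |↑⟩ and |-x⟩ = (|↑⟩ - |↓⟩)/√2.
|⟨-x|+z⟩|² = 1/2.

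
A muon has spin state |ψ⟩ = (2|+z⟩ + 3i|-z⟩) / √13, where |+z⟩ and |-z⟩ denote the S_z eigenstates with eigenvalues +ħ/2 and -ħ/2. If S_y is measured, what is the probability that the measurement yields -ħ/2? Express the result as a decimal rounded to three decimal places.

0.038

|-y⟩ = (|+z⟩ - i|-z⟩)/√2, so ⟨-y|ψ⟩ = (-1) / (√2·√13).
P = |-1|² / 26 = 1/26.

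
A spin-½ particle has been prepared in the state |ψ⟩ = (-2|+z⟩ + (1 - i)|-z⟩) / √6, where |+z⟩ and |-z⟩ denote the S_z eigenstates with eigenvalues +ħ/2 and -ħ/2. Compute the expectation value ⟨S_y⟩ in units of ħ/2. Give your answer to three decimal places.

⟨σ_y⟩ = 2 Im(a* b)/(|a|²+|b|²) with a = -2, b = (1 - i).
a* b = (-2 + 2i), so ⟨σ_y⟩ = 4/6.
⟨S_y⟩ = (ħ/2)·⟨σ_y⟩.

0.667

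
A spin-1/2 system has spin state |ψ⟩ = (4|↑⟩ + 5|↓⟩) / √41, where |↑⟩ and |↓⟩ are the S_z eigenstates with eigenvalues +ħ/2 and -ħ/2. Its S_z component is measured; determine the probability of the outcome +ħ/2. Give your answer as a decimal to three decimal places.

The +ħ/2 outcome corresponds to |↑⟩. Its amplitude in |ψ⟩ is 4/√41.
P = |4|² / 41 = 16/41.

0.390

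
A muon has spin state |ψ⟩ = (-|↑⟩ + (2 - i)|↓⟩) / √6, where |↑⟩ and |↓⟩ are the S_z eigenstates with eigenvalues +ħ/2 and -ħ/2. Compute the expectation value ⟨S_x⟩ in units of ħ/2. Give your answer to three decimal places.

⟨σ_x⟩ = 2 Re(a* b)/(|a|²+|b|²) with a = -1, b = (2 - i).
a* b = (-2 + i), so ⟨σ_x⟩ = -4/6.
⟨S_x⟩ = (ħ/2)·⟨σ_x⟩.

-0.667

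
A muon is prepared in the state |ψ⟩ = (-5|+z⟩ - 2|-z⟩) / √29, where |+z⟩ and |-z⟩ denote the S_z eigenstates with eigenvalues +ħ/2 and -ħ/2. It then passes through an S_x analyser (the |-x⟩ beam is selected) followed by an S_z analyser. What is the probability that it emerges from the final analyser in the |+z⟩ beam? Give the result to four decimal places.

First analyser (S_x): P(|-x⟩) = |⟨-x|ψ⟩|² = 9/58.
After stage 1 the state is |-x⟩; P(|+z⟩) = |⟨+z|-x⟩|² = 1/2.
Joint probability = 9/58 × 1/2 = 0.0776.

0.0776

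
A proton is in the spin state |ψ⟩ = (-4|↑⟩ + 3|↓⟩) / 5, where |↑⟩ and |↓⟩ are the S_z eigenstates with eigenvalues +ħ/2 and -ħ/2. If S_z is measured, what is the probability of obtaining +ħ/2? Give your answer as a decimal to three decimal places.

The +ħ/2 outcome corresponds to |↑⟩. Its amplitude in |ψ⟩ is -4/5.
P = |-4|² / 25 = 16/25.

0.640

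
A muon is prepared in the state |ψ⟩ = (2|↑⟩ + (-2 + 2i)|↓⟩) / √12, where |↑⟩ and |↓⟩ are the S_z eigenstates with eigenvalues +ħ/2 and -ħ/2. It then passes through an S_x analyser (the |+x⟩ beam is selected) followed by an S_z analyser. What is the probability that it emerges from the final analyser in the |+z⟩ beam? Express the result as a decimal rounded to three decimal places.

0.083

First analyser (S_x): P(|+x⟩) = |⟨+x|ψ⟩|² = 4/24.
After stage 1 the state is |+x⟩; P(|+z⟩) = |⟨+z|+x⟩|² = 1/2.
Joint probability = 4/24 × 1/2 = 0.083.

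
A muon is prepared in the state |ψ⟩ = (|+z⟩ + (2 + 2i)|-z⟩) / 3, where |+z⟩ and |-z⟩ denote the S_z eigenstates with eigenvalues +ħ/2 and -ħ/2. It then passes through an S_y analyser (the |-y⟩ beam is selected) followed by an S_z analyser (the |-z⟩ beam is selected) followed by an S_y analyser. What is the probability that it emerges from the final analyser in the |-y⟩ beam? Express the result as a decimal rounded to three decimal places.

First analyser (S_y): P(|-y⟩) = |⟨-y|ψ⟩|² = 5/18.
After stage 1 the state is |-y⟩; P(|-z⟩) = |⟨-z|-y⟩|² = 1/2.
After stage 2 the state is |-z⟩; P(|-y⟩) = |⟨-y|-z⟩|² = 1/2.
Joint probability = 5/18 × 1/2 × 1/2 = 0.069.

0.069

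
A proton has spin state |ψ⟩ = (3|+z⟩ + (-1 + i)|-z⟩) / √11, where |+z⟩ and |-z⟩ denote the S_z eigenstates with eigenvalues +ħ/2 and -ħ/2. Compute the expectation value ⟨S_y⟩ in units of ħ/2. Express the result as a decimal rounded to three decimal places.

0.545

⟨σ_y⟩ = 2 Im(a* b)/(|a|²+|b|²) with a = 3, b = (-1 + i).
a* b = (-3 + 3i), so ⟨σ_y⟩ = 6/11.
⟨S_y⟩ = (ħ/2)·⟨σ_y⟩.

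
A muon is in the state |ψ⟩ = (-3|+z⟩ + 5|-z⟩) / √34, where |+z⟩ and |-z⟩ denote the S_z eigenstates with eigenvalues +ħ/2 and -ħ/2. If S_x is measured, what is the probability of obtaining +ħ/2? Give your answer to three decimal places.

|+x⟩ = (|+z⟩ + |-z⟩)/√2, so ⟨+x|ψ⟩ = (2) / (√2·√34).
P = |2|² / 68 = 4/68.

0.059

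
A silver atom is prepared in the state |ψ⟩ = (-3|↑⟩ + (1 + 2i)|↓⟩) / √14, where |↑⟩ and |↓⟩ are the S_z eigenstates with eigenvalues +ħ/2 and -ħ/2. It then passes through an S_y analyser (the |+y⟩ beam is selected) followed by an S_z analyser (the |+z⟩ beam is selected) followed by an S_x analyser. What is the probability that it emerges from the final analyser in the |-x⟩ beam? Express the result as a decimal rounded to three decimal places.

First analyser (S_y): P(|+y⟩) = |⟨+y|ψ⟩|² = 2/28.
After stage 1 the state is |+y⟩; P(|+z⟩) = |⟨+z|+y⟩|² = 1/2.
After stage 2 the state is |+z⟩; P(|-x⟩) = |⟨-x|+z⟩|² = 1/2.
Joint probability = 2/28 × 1/2 × 1/2 = 0.018.

0.018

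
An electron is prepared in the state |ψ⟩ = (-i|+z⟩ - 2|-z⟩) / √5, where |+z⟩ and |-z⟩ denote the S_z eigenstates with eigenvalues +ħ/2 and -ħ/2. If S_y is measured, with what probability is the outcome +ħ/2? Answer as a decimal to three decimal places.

|+y⟩ = (|+z⟩ + i|-z⟩)/√2, so ⟨+y|ψ⟩ = (i) / (√2·√5).
P = |i|² / 10 = 1/10.

0.100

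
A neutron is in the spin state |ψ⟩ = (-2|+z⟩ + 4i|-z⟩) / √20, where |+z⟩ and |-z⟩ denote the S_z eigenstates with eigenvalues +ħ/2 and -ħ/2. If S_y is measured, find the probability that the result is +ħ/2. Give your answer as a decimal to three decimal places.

0.100

|+y⟩ = (|+z⟩ + i|-z⟩)/√2, so ⟨+y|ψ⟩ = (2) / (√2·√20).
P = |2|² / 40 = 4/40.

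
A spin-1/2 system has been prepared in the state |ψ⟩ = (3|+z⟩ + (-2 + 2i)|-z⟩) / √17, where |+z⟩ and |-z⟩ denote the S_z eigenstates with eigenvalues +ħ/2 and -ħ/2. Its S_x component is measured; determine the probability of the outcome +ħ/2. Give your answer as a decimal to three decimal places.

|+x⟩ = (|+z⟩ + |-z⟩)/√2, so ⟨+x|ψ⟩ = (1 + 2i) / (√2·√17).
P = |1 + 2i|² / 34 = 5/34.

0.147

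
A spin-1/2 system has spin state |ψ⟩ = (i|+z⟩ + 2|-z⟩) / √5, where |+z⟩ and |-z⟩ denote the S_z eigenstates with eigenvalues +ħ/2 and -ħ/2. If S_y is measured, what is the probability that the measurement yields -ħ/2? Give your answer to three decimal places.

0.900

|-y⟩ = (|+z⟩ - i|-z⟩)/√2, so ⟨-y|ψ⟩ = (3i) / (√2·√5).
P = |3i|² / 10 = 9/10.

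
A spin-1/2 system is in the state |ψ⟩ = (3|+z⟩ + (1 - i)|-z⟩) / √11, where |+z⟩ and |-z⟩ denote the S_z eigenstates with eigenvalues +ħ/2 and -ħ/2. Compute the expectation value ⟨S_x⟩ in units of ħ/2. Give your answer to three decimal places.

⟨σ_x⟩ = 2 Re(a* b)/(|a|²+|b|²) with a = 3, b = (1 - i).
a* b = (3 - 3i), so ⟨σ_x⟩ = 6/11.
⟨S_x⟩ = (ħ/2)·⟨σ_x⟩.

0.545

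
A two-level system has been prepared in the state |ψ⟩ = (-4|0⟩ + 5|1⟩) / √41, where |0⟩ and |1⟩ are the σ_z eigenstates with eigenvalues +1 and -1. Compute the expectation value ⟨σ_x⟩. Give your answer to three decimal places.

-0.976

⟨σ_x⟩ = 2 Re(a* b)/(|a|²+|b|²) with a = -4, b = 5.
a* b = -20, so ⟨σ_x⟩ = -40/41.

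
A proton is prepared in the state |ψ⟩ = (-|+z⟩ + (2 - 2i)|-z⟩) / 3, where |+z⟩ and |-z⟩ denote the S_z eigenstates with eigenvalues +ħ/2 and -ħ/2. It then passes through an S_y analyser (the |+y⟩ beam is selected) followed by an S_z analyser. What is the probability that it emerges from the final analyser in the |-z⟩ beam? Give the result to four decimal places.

First analyser (S_y): P(|+y⟩) = |⟨+y|ψ⟩|² = 13/18.
After stage 1 the state is |+y⟩; P(|-z⟩) = |⟨-z|+y⟩|² = 1/2.
Joint probability = 13/18 × 1/2 = 0.3611.

0.3611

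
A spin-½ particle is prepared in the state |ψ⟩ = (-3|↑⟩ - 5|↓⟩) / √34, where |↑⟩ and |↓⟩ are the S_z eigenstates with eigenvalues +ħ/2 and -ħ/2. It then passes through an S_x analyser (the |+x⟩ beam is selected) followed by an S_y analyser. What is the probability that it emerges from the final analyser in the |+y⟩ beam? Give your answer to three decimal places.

First analyser (S_x): P(|+x⟩) = |⟨+x|ψ⟩|² = 64/68.
After stage 1 the state is |+x⟩; P(|+y⟩) = |⟨+y|+x⟩|² = 1/2.
Joint probability = 64/68 × 1/2 = 0.471.

0.471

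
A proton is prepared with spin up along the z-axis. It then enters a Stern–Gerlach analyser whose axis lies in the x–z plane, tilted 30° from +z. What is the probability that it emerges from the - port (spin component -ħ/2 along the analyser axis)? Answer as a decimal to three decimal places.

For spin-½, the probability of finding spin-up along an axis at angle θ to the initial spin direction is cos²(θ/2); spin-down is sin²(θ/2).
θ = 30°, so P = sin²(15°) ≈ 0.067.

0.067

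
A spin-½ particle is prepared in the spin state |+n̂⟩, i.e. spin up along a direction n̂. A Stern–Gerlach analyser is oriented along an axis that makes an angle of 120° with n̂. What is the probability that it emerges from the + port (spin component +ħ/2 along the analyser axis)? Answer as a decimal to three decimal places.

For spin-½, the probability of finding spin-up along an axis at angle θ to the initial spin direction is cos²(θ/2); spin-down is sin²(θ/2).
θ = 120°, so P = cos²(60°) ≈ 0.250.

0.250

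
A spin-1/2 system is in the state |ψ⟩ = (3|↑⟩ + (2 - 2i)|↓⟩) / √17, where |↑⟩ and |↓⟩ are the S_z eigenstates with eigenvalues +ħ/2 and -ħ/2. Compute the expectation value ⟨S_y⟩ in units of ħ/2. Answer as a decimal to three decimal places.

-0.706

⟨σ_y⟩ = 2 Im(a* b)/(|a|²+|b|²) with a = 3, b = (2 - 2i).
a* b = (6 - 6i), so ⟨σ_y⟩ = -12/17.
⟨S_y⟩ = (ħ/2)·⟨σ_y⟩.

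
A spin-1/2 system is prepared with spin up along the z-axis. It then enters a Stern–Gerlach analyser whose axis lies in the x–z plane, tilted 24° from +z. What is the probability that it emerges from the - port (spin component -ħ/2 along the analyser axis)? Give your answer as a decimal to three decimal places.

0.043

For spin-½, the probability of finding spin-up along an axis at angle θ to the initial spin direction is cos²(θ/2); spin-down is sin²(θ/2).
θ = 24°, so P = sin²(12°) ≈ 0.043.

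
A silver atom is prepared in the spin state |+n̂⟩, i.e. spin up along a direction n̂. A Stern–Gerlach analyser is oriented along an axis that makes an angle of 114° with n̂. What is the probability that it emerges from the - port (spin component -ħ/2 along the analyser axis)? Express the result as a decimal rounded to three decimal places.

For spin-½, the probability of finding spin-up along an axis at angle θ to the initial spin direction is cos²(θ/2); spin-down is sin²(θ/2).
θ = 114°, so P = sin²(57°) ≈ 0.703.

0.703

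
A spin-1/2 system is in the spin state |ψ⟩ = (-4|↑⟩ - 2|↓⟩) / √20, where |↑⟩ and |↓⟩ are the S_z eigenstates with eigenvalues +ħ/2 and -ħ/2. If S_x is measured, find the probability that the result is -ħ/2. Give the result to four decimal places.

|-x⟩ = (|↑⟩ - |↓⟩)/√2, so ⟨-x|ψ⟩ = (-2) / (√2·√20).
P = |-2|² / 40 = 4/40.

0.1000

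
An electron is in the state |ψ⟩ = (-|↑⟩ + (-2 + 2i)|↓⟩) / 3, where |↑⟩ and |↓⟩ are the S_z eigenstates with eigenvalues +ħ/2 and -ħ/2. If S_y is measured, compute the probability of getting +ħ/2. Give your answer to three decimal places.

0.278

|+y⟩ = (|↑⟩ + i|↓⟩)/√2, so ⟨+y|ψ⟩ = (1 + 2i) / (√2·3).
P = |1 + 2i|² / 18 = 5/18.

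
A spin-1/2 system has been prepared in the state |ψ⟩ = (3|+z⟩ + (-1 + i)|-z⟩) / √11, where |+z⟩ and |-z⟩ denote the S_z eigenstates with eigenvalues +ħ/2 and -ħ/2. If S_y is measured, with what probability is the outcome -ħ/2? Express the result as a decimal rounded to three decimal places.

|-y⟩ = (|+z⟩ - i|-z⟩)/√2, so ⟨-y|ψ⟩ = (2 - i) / (√2·√11).
P = |2 - i|² / 22 = 5/22.

0.227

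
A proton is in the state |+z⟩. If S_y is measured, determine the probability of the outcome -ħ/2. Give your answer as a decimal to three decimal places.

0.500

In the S_z basis, |+z⟩ = |+z⟩ and |-y⟩ = (|+z⟩ - i|-z⟩)/√2.
|⟨-y|+z⟩|² = 1/2.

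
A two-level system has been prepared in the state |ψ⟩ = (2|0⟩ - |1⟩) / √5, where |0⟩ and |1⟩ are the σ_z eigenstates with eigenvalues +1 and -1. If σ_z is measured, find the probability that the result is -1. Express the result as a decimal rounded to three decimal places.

The -1 outcome corresponds to |1⟩. Its amplitude in |ψ⟩ is -1/√5.
P = |-1|² / 5 = 1/5.

0.200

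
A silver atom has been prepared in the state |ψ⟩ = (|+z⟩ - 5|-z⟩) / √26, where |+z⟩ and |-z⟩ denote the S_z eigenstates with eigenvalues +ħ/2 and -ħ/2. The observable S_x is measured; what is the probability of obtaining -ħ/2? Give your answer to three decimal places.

0.692

|-x⟩ = (|+z⟩ - |-z⟩)/√2, so ⟨-x|ψ⟩ = (6) / (√2·√26).
P = |6|² / 52 = 36/52.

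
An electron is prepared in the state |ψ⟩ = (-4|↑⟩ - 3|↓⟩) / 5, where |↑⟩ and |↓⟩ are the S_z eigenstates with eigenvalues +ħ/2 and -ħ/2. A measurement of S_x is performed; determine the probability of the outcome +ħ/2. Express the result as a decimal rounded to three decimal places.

|+x⟩ = (|↑⟩ + |↓⟩)/√2, so ⟨+x|ψ⟩ = (-7) / (√2·5).
P = |-7|² / 50 = 49/50.

0.980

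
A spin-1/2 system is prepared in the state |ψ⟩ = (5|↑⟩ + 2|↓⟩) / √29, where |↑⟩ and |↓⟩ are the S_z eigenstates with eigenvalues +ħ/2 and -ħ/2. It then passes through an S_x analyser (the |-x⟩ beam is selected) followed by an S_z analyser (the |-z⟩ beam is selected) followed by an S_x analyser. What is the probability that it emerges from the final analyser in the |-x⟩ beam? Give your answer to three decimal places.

0.039

First analyser (S_x): P(|-x⟩) = |⟨-x|ψ⟩|² = 9/58.
After stage 1 the state is |-x⟩; P(|-z⟩) = |⟨-z|-x⟩|² = 1/2.
After stage 2 the state is |-z⟩; P(|-x⟩) = |⟨-x|-z⟩|² = 1/2.
Joint probability = 9/58 × 1/2 × 1/2 = 0.039.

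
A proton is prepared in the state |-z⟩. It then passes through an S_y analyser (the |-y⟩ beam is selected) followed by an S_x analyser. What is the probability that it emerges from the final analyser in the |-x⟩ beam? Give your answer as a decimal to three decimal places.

First analyser (S_y): from |-z⟩, P(|-y⟩) = 1/2.
After stage 1 the state is |-y⟩; P(|-x⟩) = |⟨-x|-y⟩|² = 1/2.
Joint probability = 1/2 × 1/2 = 0.250.

0.250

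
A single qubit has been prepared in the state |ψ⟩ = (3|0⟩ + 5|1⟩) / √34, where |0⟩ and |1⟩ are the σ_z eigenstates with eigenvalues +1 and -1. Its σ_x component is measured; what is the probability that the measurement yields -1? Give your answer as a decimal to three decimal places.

|-x⟩ = (|0⟩ - |1⟩)/√2, so ⟨-x|ψ⟩ = (-2) / (√2·√34).
P = |-2|² / 68 = 4/68.

0.059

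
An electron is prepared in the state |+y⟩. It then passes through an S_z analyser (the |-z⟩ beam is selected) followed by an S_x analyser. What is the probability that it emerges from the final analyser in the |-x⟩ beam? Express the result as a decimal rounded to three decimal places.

0.250

First analyser (S_z): from |+y⟩, P(|-z⟩) = 1/2.
After stage 1 the state is |-z⟩; P(|-x⟩) = |⟨-x|-z⟩|² = 1/2.
Joint probability = 1/2 × 1/2 = 0.250.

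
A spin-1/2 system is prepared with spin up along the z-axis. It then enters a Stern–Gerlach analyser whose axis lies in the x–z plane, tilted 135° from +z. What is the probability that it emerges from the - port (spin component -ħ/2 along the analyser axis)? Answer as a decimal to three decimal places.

For spin-½, the probability of finding spin-up along an axis at angle θ to the initial spin direction is cos²(θ/2); spin-down is sin²(θ/2).
θ = 135°, so P = sin²(67.5°) ≈ 0.854.

0.854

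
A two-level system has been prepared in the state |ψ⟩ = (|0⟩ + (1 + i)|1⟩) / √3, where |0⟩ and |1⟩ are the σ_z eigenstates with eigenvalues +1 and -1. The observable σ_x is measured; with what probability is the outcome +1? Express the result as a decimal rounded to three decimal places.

0.833

|+x⟩ = (|0⟩ + |1⟩)/√2, so ⟨+x|ψ⟩ = (2 + i) / (√2·√3).
P = |2 + i|² / 6 = 5/6.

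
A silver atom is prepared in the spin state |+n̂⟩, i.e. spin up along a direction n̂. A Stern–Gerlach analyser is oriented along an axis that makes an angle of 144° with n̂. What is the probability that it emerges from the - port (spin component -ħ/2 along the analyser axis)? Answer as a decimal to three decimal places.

For spin-½, the probability of finding spin-up along an axis at angle θ to the initial spin direction is cos²(θ/2); spin-down is sin²(θ/2).
θ = 144°, so P = sin²(72°) ≈ 0.905.

0.905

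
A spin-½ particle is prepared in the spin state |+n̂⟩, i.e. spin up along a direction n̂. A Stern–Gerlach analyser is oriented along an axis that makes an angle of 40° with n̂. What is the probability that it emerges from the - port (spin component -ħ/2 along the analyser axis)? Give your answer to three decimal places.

For spin-½, the probability of finding spin-up along an axis at angle θ to the initial spin direction is cos²(θ/2); spin-down is sin²(θ/2).
θ = 40°, so P = sin²(20°) ≈ 0.117.

0.117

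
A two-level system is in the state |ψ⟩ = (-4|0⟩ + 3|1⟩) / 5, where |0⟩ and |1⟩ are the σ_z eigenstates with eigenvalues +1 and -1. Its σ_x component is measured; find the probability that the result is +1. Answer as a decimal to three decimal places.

|+x⟩ = (|0⟩ + |1⟩)/√2, so ⟨+x|ψ⟩ = (-1) / (√2·5).
P = |-1|² / 50 = 1/50.

0.020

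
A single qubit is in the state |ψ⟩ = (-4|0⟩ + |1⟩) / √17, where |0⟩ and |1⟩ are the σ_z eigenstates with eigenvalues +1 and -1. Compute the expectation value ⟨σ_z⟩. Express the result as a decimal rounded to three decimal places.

0.882

⟨σ_z⟩ = |a|² - |b|² divided by |a|²+|b|², with a, b the |0⟩, |1⟩ amplitudes.
= (16 - 1)/17 = 15/17.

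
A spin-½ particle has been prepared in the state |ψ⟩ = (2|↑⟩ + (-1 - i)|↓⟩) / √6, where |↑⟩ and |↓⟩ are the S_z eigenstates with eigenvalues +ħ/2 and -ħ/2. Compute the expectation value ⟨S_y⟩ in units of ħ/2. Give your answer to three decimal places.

-0.667

⟨σ_y⟩ = 2 Im(a* b)/(|a|²+|b|²) with a = 2, b = (-1 - i).
a* b = (-2 - 2i), so ⟨σ_y⟩ = -4/6.
⟨S_y⟩ = (ħ/2)·⟨σ_y⟩.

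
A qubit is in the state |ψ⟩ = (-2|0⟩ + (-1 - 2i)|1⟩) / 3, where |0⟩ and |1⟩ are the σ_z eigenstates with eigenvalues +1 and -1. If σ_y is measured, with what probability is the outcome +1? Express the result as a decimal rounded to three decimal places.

|+y⟩ = (|0⟩ + i|1⟩)/√2, so ⟨+y|ψ⟩ = (-4 + i) / (√2·3).
P = |-4 + i|² / 18 = 17/18.

0.944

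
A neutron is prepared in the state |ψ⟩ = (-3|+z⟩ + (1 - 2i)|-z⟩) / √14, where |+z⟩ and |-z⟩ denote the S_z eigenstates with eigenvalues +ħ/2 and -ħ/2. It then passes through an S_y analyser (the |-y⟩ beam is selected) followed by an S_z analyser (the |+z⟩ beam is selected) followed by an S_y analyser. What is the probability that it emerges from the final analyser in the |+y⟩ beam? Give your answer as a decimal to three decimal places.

0.018

First analyser (S_y): P(|-y⟩) = |⟨-y|ψ⟩|² = 2/28.
After stage 1 the state is |-y⟩; P(|+z⟩) = |⟨+z|-y⟩|² = 1/2.
After stage 2 the state is |+z⟩; P(|+y⟩) = |⟨+y|+z⟩|² = 1/2.
Joint probability = 2/28 × 1/2 × 1/2 = 0.018.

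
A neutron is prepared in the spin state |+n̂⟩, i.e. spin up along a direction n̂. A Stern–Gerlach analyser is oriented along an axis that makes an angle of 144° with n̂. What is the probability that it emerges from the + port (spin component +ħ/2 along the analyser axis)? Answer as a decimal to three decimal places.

0.095

For spin-½, the probability of finding spin-up along an axis at angle θ to the initial spin direction is cos²(θ/2); spin-down is sin²(θ/2).
θ = 144°, so P = cos²(72°) ≈ 0.095.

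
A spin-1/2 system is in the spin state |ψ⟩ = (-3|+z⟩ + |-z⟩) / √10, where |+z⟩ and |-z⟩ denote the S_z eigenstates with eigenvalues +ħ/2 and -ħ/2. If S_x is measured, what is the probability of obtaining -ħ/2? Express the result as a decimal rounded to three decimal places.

|-x⟩ = (|+z⟩ - |-z⟩)/√2, so ⟨-x|ψ⟩ = (-4) / (√2·√10).
P = |-4|² / 20 = 16/20.

0.800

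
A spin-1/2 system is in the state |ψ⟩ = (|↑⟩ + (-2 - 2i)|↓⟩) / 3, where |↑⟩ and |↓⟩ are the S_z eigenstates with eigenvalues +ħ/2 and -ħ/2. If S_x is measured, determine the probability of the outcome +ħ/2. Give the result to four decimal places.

0.2778

|+x⟩ = (|↑⟩ + |↓⟩)/√2, so ⟨+x|ψ⟩ = (-1 - 2i) / (√2·3).
P = |-1 - 2i|² / 18 = 5/18.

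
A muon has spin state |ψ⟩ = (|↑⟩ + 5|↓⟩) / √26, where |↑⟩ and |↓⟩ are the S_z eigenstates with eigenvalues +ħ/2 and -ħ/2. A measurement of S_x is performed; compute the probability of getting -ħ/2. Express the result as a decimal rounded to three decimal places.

|-x⟩ = (|↑⟩ - |↓⟩)/√2, so ⟨-x|ψ⟩ = (-4) / (√2·√26).
P = |-4|² / 52 = 16/52.

0.308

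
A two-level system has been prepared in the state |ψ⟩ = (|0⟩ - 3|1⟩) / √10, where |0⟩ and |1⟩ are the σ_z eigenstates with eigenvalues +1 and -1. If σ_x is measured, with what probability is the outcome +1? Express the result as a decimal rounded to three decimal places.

0.200

|+x⟩ = (|0⟩ + |1⟩)/√2, so ⟨+x|ψ⟩ = (-2) / (√2·√10).
P = |-2|² / 20 = 4/20.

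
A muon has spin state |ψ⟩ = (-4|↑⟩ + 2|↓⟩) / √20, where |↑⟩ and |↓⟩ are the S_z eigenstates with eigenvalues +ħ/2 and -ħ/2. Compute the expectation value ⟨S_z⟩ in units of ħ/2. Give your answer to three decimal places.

0.600

⟨σ_z⟩ = |a|² - |b|² divided by |a|²+|b|², with a, b the |↑⟩, |↓⟩ amplitudes.
= (16 - 4)/20 = 12/20.
⟨S_z⟩ = (ħ/2)·⟨σ_z⟩.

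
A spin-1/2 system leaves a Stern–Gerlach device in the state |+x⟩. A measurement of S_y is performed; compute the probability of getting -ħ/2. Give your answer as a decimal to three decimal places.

0.500

In the S_z basis, |+x⟩ = (|↑⟩ + |↓⟩)/√2 and |-y⟩ = (|↑⟩ - i|↓⟩)/√2.
|⟨-y|+x⟩|² = 1/2.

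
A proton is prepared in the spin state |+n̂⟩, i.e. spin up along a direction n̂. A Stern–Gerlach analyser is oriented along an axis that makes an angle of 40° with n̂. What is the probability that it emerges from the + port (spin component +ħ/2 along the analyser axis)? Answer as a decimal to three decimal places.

For spin-½, the probability of finding spin-up along an axis at angle θ to the initial spin direction is cos²(θ/2); spin-down is sin²(θ/2).
θ = 40°, so P = cos²(20°) ≈ 0.883.

0.883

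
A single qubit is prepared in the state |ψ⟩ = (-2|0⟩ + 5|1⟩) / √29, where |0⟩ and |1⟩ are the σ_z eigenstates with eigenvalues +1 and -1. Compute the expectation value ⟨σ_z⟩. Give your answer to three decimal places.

⟨σ_z⟩ = |a|² - |b|² divided by |a|²+|b|², with a, b the |0⟩, |1⟩ amplitudes.
= (4 - 25)/29 = -21/29.

-0.724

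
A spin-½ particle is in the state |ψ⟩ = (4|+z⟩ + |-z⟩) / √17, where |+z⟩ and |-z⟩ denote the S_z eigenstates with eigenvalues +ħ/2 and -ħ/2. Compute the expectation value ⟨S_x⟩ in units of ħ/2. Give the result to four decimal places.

0.4706

⟨σ_x⟩ = 2 Re(a* b)/(|a|²+|b|²) with a = 4, b = 1.
a* b = 4, so ⟨σ_x⟩ = 8/17.
⟨S_x⟩ = (ħ/2)·⟨σ_x⟩.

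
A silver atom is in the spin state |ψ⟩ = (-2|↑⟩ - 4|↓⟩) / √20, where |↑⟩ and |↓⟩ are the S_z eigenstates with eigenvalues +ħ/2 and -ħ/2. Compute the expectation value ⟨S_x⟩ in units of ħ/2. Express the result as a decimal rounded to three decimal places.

⟨σ_x⟩ = 2 Re(a* b)/(|a|²+|b|²) with a = -2, b = -4.
a* b = 8, so ⟨σ_x⟩ = 16/20.
⟨S_x⟩ = (ħ/2)·⟨σ_x⟩.

0.800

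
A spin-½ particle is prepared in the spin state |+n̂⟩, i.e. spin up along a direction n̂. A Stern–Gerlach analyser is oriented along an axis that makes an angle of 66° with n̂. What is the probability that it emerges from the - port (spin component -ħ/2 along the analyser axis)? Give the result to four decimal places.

0.2966

For spin-½, the probability of finding spin-up along an axis at angle θ to the initial spin direction is cos²(θ/2); spin-down is sin²(θ/2).
θ = 66°, so P = sin²(33°) ≈ 0.2966.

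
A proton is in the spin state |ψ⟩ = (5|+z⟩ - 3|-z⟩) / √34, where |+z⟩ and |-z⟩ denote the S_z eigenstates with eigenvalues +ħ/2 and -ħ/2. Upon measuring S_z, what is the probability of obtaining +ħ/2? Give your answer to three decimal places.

0.735

The +ħ/2 outcome corresponds to |+z⟩. Its amplitude in |ψ⟩ is 5/√34.
P = |5|² / 34 = 25/34.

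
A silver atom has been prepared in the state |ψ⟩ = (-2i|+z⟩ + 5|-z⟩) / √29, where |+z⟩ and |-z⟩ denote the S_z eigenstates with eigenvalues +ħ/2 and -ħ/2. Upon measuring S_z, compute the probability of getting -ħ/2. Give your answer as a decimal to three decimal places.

0.862

The -ħ/2 outcome corresponds to |-z⟩. Its amplitude in |ψ⟩ is 5/√29.
P = |5|² / 29 = 25/29.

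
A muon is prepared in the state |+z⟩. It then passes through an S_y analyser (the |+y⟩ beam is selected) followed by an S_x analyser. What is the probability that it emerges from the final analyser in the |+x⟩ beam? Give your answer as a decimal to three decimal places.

0.250

First analyser (S_y): from |+z⟩, P(|+y⟩) = 1/2.
After stage 1 the state is |+y⟩; P(|+x⟩) = |⟨+x|+y⟩|² = 1/2.
Joint probability = 1/2 × 1/2 = 0.250.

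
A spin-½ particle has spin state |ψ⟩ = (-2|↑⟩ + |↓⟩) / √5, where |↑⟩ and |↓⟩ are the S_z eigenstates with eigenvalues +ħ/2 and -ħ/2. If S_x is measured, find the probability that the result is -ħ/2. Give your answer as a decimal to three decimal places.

|-x⟩ = (|↑⟩ - |↓⟩)/√2, so ⟨-x|ψ⟩ = (-3) / (√2·√5).
P = |-3|² / 10 = 9/10.

0.900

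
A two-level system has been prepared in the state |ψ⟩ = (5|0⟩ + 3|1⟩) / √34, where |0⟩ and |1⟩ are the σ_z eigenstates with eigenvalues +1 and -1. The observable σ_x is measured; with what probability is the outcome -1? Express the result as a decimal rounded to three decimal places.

0.059

|-x⟩ = (|0⟩ - |1⟩)/√2, so ⟨-x|ψ⟩ = (2) / (√2·√34).
P = |2|² / 68 = 4/68.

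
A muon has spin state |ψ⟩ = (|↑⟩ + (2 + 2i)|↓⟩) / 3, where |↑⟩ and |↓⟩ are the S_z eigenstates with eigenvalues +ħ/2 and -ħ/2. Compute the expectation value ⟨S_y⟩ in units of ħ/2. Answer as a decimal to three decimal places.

⟨σ_y⟩ = 2 Im(a* b)/(|a|²+|b|²) with a = 1, b = (2 + 2i).
a* b = (2 + 2i), so ⟨σ_y⟩ = 4/9.
⟨S_y⟩ = (ħ/2)·⟨σ_y⟩.

0.444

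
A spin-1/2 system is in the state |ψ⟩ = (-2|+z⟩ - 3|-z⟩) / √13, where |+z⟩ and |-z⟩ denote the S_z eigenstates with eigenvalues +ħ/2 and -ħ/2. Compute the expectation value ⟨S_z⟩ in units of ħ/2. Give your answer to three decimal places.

⟨σ_z⟩ = |a|² - |b|² divided by |a|²+|b|², with a, b the |+z⟩, |-z⟩ amplitudes.
= (4 - 9)/13 = -5/13.
⟨S_z⟩ = (ħ/2)·⟨σ_z⟩.

-0.385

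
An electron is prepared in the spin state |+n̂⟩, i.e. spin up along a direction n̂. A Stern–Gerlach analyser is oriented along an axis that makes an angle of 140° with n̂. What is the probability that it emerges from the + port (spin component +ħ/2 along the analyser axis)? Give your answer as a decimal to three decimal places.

For spin-½, the probability of finding spin-up along an axis at angle θ to the initial spin direction is cos²(θ/2); spin-down is sin²(θ/2).
θ = 140°, so P = cos²(70°) ≈ 0.117.

0.117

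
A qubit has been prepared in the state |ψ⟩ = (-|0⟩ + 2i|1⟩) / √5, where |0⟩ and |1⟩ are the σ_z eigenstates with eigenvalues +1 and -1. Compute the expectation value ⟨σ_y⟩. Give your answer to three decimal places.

-0.800

⟨σ_y⟩ = 2 Im(a* b)/(|a|²+|b|²) with a = -1, b = 2i.
a* b = -2i, so ⟨σ_y⟩ = -4/5.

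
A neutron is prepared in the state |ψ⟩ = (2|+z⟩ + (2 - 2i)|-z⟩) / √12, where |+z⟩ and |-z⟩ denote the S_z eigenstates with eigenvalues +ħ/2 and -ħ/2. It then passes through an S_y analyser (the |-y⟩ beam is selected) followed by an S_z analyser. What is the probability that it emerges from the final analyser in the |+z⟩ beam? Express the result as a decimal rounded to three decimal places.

First analyser (S_y): P(|-y⟩) = |⟨-y|ψ⟩|² = 20/24.
After stage 1 the state is |-y⟩; P(|+z⟩) = |⟨+z|-y⟩|² = 1/2.
Joint probability = 20/24 × 1/2 = 0.417.

0.417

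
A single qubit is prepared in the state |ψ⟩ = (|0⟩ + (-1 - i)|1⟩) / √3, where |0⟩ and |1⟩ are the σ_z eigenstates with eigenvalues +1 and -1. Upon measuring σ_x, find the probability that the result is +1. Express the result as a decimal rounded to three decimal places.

|+x⟩ = (|0⟩ + |1⟩)/√2, so ⟨+x|ψ⟩ = (-i) / (√2·√3).
P = |-i|² / 6 = 1/6.

0.167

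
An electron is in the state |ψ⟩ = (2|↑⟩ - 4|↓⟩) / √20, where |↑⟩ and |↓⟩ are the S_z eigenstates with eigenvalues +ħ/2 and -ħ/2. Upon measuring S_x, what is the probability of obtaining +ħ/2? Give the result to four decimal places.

|+x⟩ = (|↑⟩ + |↓⟩)/√2, so ⟨+x|ψ⟩ = (-2) / (√2·√20).
P = |-2|² / 40 = 4/40.

0.1000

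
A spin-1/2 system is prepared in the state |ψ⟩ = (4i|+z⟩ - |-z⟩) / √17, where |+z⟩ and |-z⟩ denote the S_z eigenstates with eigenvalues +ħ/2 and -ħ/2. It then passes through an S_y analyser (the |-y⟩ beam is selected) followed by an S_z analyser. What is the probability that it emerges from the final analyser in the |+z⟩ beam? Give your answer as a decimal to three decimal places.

0.132

First analyser (S_y): P(|-y⟩) = |⟨-y|ψ⟩|² = 9/34.
After stage 1 the state is |-y⟩; P(|+z⟩) = |⟨+z|-y⟩|² = 1/2.
Joint probability = 9/34 × 1/2 = 0.132.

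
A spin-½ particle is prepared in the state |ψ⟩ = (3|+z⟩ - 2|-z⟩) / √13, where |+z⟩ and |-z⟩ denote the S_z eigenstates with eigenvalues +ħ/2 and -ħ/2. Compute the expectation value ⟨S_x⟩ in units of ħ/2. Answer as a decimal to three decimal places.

⟨σ_x⟩ = 2 Re(a* b)/(|a|²+|b|²) with a = 3, b = -2.
a* b = -6, so ⟨σ_x⟩ = -12/13.
⟨S_x⟩ = (ħ/2)·⟨σ_x⟩.

-0.923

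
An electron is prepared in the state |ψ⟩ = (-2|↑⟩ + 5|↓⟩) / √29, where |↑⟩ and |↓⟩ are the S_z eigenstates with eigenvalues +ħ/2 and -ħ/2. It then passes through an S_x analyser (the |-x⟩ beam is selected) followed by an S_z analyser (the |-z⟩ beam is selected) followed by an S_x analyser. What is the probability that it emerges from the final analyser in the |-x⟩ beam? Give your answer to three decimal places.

0.211

First analyser (S_x): P(|-x⟩) = |⟨-x|ψ⟩|² = 49/58.
After stage 1 the state is |-x⟩; P(|-z⟩) = |⟨-z|-x⟩|² = 1/2.
After stage 2 the state is |-z⟩; P(|-x⟩) = |⟨-x|-z⟩|² = 1/2.
Joint probability = 49/58 × 1/2 × 1/2 = 0.211.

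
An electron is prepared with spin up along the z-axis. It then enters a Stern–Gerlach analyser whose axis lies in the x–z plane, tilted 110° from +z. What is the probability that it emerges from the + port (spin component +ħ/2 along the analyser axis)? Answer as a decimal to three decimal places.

0.329

For spin-½, the probability of finding spin-up along an axis at angle θ to the initial spin direction is cos²(θ/2); spin-down is sin²(θ/2).
θ = 110°, so P = cos²(55°) ≈ 0.329.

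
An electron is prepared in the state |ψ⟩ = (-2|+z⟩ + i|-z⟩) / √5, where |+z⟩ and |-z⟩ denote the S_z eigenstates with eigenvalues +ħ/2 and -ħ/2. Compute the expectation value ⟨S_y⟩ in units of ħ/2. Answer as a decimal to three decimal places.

⟨σ_y⟩ = 2 Im(a* b)/(|a|²+|b|²) with a = -2, b = i.
a* b = -2i, so ⟨σ_y⟩ = -4/5.
⟨S_y⟩ = (ħ/2)·⟨σ_y⟩.

-0.800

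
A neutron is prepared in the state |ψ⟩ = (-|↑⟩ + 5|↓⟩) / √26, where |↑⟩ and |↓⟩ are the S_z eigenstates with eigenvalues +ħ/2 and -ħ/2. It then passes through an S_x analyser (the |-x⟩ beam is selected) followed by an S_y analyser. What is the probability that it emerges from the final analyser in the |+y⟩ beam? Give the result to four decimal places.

First analyser (S_x): P(|-x⟩) = |⟨-x|ψ⟩|² = 36/52.
After stage 1 the state is |-x⟩; P(|+y⟩) = |⟨+y|-x⟩|² = 1/2.
Joint probability = 36/52 × 1/2 = 0.3462.

0.3462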